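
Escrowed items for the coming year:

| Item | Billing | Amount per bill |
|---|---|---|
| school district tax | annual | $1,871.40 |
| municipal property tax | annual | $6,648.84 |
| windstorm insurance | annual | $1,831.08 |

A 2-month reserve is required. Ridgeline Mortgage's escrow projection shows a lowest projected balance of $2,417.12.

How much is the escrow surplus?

School district tax: $1,871.40 annually
Municipal property tax: $6,648.84 annually
Windstorm insurance: $1,831.08 annually
Yearly total = $1,871.40 + $6,648.84 + $1,831.08 = $10,351.32
Base monthly escrow = $10,351.32 / 12 = $862.61
Required cushion = 2 × $862.61 = $1,725.22
Excess over cushion: $2,417.12 − $1,725.22 = $691.90

$691.90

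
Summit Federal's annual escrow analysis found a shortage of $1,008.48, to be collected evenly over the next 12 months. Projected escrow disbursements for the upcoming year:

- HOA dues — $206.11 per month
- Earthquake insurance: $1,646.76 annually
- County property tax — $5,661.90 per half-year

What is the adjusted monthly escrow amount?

$1,371.03

HOA dues: $206.11 × 12 = $2,473.32/yr
Earthquake insurance: $1,646.76/yr
County property tax: $5,661.90 × 2 = $11,323.80/yr
Annual escrow total = $2,473.32 + $1,646.76 + $11,323.80 = $15,443.88
Monthly escrow = $15,443.88 / 12 = $1,286.99
Monthly shortage recovery: $1,008.48 / 12 = $84.04
Adjusted monthly = $1,286.99 + $84.04 = $1,371.03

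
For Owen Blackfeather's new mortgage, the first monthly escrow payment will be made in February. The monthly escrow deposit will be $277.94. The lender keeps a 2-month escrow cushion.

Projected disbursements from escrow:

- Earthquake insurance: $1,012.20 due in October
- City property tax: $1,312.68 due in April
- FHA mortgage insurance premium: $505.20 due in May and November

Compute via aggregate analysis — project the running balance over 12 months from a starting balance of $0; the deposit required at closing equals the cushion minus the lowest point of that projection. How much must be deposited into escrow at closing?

$1,262.00

Cushion = 2 × $277.94 = $555.88
Trial balance (start $0, +$277.94 each month, − disbursements):
  Feb: +$277.94 → $277.94
  Mar: +$277.94 → $555.88
  Apr: +$277.94 − $1,312.68 → -$478.86
  May: +$277.94 − $505.20 → -$706.12
  Jun: +$277.94 → -$428.18
  Jul: +$277.94 → -$150.24
  Aug: +$277.94 → $127.70
  Sep: +$277.94 → $405.64
  Oct: +$277.94 − $1,012.20 → -$328.62
  Nov: +$277.94 − $505.20 → -$555.88
  Dec: +$277.94 → -$277.94
  Jan: +$277.94 → $0.00
Lowest trial balance = -$706.12 (May)
Initial deposit = cushion − low point = $555.88 − (-$706.12) = $1,262.00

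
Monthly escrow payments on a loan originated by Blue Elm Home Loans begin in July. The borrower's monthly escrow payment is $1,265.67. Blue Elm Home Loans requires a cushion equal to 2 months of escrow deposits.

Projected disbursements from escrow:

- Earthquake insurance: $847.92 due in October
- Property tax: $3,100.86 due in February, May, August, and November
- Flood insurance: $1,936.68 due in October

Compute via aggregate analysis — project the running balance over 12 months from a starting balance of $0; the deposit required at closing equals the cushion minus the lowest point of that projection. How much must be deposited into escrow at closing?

$5,189.31

Cushion = 2 × $1,265.67 = $2,531.34
Trial balance (start $0, +$1,265.67 each month, − disbursements):
  Jul: +$1,265.67 → $1,265.67
  Aug: +$1,265.67 − $3,100.86 → -$569.52
  Sep: +$1,265.67 → $696.15
  Oct: +$1,265.67 − $2,784.60 → -$822.78
  Nov: +$1,265.67 − $3,100.86 → -$2,657.97
  Dec: +$1,265.67 → -$1,392.30
  Jan: +$1,265.67 → -$126.63
  Feb: +$1,265.67 − $3,100.86 → -$1,961.82
  Mar: +$1,265.67 → -$696.15
  Apr: +$1,265.67 → $569.52
  May: +$1,265.67 − $3,100.86 → -$1,265.67
  Jun: +$1,265.67 → $0.00
Lowest trial balance = -$2,657.97 (Nov)
Initial deposit = cushion − low point = $2,531.34 − (-$2,657.97) = $5,189.31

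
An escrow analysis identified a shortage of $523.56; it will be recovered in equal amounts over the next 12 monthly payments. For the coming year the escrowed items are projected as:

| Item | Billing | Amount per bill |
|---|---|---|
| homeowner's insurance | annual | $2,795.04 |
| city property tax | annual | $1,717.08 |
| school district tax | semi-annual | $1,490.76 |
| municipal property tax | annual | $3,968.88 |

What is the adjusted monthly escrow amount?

Homeowner's insurance: $2,795.04 annually
City property tax: $1,717.08 annually
School district tax: $1,490.76 × 2 = $2,981.52 annually
Municipal property tax: $3,968.88 annually
Total annual escrow = $11,462.52
Per month = $11,462.52 / 12 = $955.21
Monthly shortage recovery: $523.56 ÷ 12 = $43.63
New monthly escrow = $955.21 + $43.63 = $998.84

$998.84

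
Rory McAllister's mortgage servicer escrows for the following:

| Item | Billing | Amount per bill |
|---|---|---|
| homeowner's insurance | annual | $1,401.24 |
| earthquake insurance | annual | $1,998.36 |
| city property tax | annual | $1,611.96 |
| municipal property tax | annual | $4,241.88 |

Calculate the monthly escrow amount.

Homeowner's insurance — $1,401.24 per year
Earthquake insurance — $1,998.36 per year
City property tax — $1,611.96 per year
Municipal property tax — $4,241.88 per year
Combined annual = $1,401.24 + $1,998.36 + $1,611.96 + $4,241.88 = $9,253.44
Base monthly escrow = $9,253.44 / 12 = $771.12

$771.12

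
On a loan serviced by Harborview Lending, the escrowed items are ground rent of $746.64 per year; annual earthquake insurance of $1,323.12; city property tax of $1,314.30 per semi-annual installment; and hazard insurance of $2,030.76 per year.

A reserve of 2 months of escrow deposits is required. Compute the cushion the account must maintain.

Ground rent: $746.64/yr
Earthquake insurance: $1,323.12/yr
City property tax: $1,314.30 × 2 = $2,628.60/yr
Hazard insurance: $2,030.76/yr
Total annual escrow = $6,729.12
Monthly escrow = $6,729.12 / 12 = $560.76
Cushion = 2 × $560.76 = $1,121.52

$1,121.52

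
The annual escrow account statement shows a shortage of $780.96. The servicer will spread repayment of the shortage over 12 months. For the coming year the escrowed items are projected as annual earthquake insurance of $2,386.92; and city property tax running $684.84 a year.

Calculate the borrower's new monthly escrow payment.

Earthquake insurance = $2,386.92/yr
City property tax = $684.84/yr
Annual escrow total = $2,386.92 + $684.84 = $3,071.76
Monthly escrow = $3,071.76 / 12 = $255.98
Shortage spread = $780.96 / 12 = $65.08/mo
Adjusted monthly = $255.98 + $65.08 = $321.06

$321.06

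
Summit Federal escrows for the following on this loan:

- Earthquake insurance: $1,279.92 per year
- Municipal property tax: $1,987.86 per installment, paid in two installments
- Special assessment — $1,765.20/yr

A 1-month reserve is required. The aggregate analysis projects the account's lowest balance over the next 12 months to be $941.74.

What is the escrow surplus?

Earthquake insurance — $1,279.92 annually
Municipal property tax — $1,987.86 × 2 = $3,975.72 annually
Special assessment — $1,765.20 annually
Total annual escrow = $1,279.92 + $3,975.72 + $1,765.20 = $7,020.84
Base monthly escrow = $7,020.84 ÷ 12 = $585.07
Required cushion = 1 × $585.07 = $585.07
Excess over cushion: $941.74 − $585.07 = $356.67

$356.67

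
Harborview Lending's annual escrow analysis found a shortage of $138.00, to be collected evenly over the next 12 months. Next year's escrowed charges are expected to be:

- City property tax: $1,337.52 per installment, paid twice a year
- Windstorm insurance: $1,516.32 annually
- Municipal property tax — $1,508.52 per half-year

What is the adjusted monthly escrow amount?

City property tax = $1,337.52 × 2 = $2,675.04 per year
Windstorm insurance = $1,516.32 per year
Municipal property tax = $1,508.52 × 2 = $3,017.04 per year
Yearly total = $2,675.04 + $1,516.32 + $3,017.04 = $7,208.40
Monthly = $7,208.40 / 12 = $600.70
Shortage spread = $138.00 / 12 = $11.50/mo
Adjusted monthly = $600.70 + $11.50 = $612.20

$612.20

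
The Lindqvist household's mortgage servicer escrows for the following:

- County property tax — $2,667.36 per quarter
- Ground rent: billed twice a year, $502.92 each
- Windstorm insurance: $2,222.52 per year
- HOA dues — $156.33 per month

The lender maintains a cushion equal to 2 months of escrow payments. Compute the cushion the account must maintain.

County property tax = $2,667.36 × 4 = $10,669.44 per year
Ground rent = $502.92 × 2 = $1,005.84 per year
Windstorm insurance = $2,222.52 per year
HOA dues = $156.33 × 12 = $1,875.96 per year
Annual escrow total = $15,773.76
Monthly escrow = $15,773.76 / 12 = $1,314.48
Required cushion = 2 × $1,314.48 = $2,628.96

$2,628.96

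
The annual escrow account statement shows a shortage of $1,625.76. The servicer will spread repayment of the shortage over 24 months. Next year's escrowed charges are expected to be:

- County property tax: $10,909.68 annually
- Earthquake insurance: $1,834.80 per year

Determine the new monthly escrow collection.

$1,129.78

County property tax — $10,909.68 annually
Earthquake insurance — $1,834.80 annually
Annual escrow total = $10,909.68 + $1,834.80 = $12,744.48
Monthly = $12,744.48 / 12 = $1,062.04
Shortage per month = $1,625.76 / 24 = $67.74
Adjusted monthly = $1,062.04 + $67.74 = $1,129.78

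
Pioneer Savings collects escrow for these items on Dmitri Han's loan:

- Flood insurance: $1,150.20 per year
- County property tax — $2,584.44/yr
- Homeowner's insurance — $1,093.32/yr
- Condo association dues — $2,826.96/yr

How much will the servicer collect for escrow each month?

Flood insurance: $1,150.20
County property tax: $2,584.44
Homeowner's insurance: $1,093.32
Condo association dues: $2,826.96
Annual escrow total = $7,654.92
Base monthly escrow = $7,654.92 / 12 = $637.91

$637.91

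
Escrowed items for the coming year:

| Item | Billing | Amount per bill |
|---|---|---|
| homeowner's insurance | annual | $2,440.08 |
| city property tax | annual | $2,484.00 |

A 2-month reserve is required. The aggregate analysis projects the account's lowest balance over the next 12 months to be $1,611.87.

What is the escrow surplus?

Homeowner's insurance: $2,440.08/yr
City property tax: $2,484.00/yr
Yearly total = $2,440.08 + $2,484.00 = $4,924.08
Base monthly escrow = $4,924.08 / 12 = $410.34
Required reserve = 2 × $410.34 = $820.68
Excess over cushion: $1,611.87 − $820.68 = $791.19

$791.19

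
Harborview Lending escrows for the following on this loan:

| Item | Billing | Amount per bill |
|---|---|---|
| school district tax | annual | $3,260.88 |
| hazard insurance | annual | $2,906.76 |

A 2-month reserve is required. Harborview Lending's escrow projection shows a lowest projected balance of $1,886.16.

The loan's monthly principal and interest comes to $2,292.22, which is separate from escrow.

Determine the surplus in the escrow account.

$858.22

School district tax — $3,260.88 per year
Hazard insurance — $2,906.76 per year
Annual escrow total = $6,167.64
Base monthly escrow = $6,167.64 ÷ 12 = $513.97
Cushion = 2 × $513.97 = $1,027.94
Surplus = $1,886.16 − $1,027.94 = $858.22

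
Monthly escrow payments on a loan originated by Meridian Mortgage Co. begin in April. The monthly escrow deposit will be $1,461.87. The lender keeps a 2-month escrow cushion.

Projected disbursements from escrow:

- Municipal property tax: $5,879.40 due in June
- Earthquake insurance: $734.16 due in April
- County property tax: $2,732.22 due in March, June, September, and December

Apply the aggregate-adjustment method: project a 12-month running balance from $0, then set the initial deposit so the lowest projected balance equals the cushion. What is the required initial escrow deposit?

Cushion = 2 × $1,461.87 = $2,923.74
Trial balance (start $0, +$1,461.87 each month, − disbursements):
  Apr: +$1,461.87 − $734.16 → $727.71
  May: +$1,461.87 → $2,189.58
  Jun: +$1,461.87 − $8,611.62 → -$4,960.17
  Jul: +$1,461.87 → -$3,498.30
  Aug: +$1,461.87 → -$2,036.43
  Sep: +$1,461.87 − $2,732.22 → -$3,306.78
  Oct: +$1,461.87 → -$1,844.91
  Nov: +$1,461.87 → -$383.04
  Dec: +$1,461.87 − $2,732.22 → -$1,653.39
  Jan: +$1,461.87 → -$191.52
  Feb: +$1,461.87 → $1,270.35
  Mar: +$1,461.87 − $2,732.22 → $0.00
Lowest trial balance = -$4,960.17 (Jun)
Initial deposit = cushion − low point = $2,923.74 − (-$4,960.17) = $7,883.91

$7,883.91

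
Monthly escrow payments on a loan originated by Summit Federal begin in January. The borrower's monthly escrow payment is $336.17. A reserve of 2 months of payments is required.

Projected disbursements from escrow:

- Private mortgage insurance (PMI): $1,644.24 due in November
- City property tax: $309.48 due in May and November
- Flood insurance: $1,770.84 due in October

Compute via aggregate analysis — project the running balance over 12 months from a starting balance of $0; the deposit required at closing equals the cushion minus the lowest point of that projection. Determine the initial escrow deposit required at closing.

$1,008.51

Cushion = 2 × $336.17 = $672.34
Trial balance (start $0, +$336.17 each month, − disbursements):
  Jan: +$336.17 → $336.17
  Feb: +$336.17 → $672.34
  Mar: +$336.17 → $1,008.51
  Apr: +$336.17 → $1,344.68
  May: +$336.17 − $309.48 → $1,371.37
  Jun: +$336.17 → $1,707.54
  Jul: +$336.17 → $2,043.71
  Aug: +$336.17 → $2,379.88
  Sep: +$336.17 → $2,716.05
  Oct: +$336.17 − $1,770.84 → $1,281.38
  Nov: +$336.17 − $1,953.72 → -$336.17
  Dec: +$336.17 → $0.00
Lowest trial balance = -$336.17 (Nov)
Initial deposit = cushion − low point = $672.34 − (-$336.17) = $1,008.51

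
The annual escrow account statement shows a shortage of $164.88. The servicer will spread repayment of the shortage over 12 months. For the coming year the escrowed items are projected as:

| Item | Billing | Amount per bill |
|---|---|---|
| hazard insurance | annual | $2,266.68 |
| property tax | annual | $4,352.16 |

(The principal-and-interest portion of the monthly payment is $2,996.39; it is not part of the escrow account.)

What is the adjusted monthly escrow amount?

Hazard insurance = $2,266.68/yr
Property tax = $4,352.16/yr
Combined annual = $6,618.84
Monthly = $6,618.84 ÷ 12 = $551.57
Shortage per month = $164.88 / 12 = $13.74
New monthly escrow = $551.57 + $13.74 = $565.31

$565.31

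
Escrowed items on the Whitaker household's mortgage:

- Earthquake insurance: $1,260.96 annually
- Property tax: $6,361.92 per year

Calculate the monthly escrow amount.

Earthquake insurance: $1,260.96/yr
Property tax: $6,361.92/yr
Total per year = $1,260.96 + $6,361.92 = $7,622.88
Base monthly escrow = $7,622.88 / 12 = $635.24

$635.24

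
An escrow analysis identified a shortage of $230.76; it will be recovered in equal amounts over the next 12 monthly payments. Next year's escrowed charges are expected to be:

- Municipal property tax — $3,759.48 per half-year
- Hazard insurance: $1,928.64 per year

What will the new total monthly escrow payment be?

$806.53

Municipal property tax: $3,759.48 × 2 = $7,518.96 annually
Hazard insurance: $1,928.64 annually
Yearly total = $7,518.96 + $1,928.64 = $9,447.60
Base monthly escrow = $9,447.60 / 12 = $787.30
Monthly shortage recovery: $230.76 ÷ 12 = $19.23
Adjusted monthly = $787.30 + $19.23 = $806.53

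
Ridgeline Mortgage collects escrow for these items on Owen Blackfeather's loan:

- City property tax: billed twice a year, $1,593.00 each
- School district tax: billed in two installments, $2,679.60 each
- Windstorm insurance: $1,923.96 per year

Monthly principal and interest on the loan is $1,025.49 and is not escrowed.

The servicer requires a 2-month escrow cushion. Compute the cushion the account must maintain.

City property tax = $1,593.00 × 2 = $3,186.00
School district tax = $2,679.60 × 2 = $5,359.20
Windstorm insurance = $1,923.96
Total per year = $3,186.00 + $5,359.20 + $1,923.96 = $10,469.16
Base monthly escrow = $10,469.16 ÷ 12 = $872.43
Reserve = 2 × $872.43 = $1,744.86

$1,744.86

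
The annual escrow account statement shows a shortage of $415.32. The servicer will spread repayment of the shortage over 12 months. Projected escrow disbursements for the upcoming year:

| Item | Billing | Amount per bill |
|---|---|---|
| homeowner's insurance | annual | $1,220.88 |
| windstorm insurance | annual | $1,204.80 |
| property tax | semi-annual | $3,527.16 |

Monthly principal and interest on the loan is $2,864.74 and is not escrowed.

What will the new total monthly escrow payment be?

Homeowner's insurance — $1,220.88 annually
Windstorm insurance — $1,204.80 annually
Property tax — $3,527.16 × 2 = $7,054.32 annually
Total annual escrow = $9,480.00
Per month = $9,480.00 ÷ 12 = $790.00
Monthly shortage recovery: $415.32 / 12 = $34.61
Adjusted monthly = $790.00 + $34.61 = $824.61

$824.61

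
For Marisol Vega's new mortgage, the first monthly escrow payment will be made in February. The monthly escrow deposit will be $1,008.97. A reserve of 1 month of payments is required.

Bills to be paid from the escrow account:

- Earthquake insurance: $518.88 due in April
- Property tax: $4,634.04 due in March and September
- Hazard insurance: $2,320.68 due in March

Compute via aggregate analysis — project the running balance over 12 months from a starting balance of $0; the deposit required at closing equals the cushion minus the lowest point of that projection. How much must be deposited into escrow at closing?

$5,945.75

Cushion = 1 × $1,008.97 = $1,008.97
Trial balance (start $0, +$1,008.97 each month, − disbursements):
  Feb: +$1,008.97 → $1,008.97
  Mar: +$1,008.97 − $6,954.72 → -$4,936.78
  Apr: +$1,008.97 − $518.88 → -$4,446.69
  May: +$1,008.97 → -$3,437.72
  Jun: +$1,008.97 → -$2,428.75
  Jul: +$1,008.97 → -$1,419.78
  Aug: +$1,008.97 → -$410.81
  Sep: +$1,008.97 − $4,634.04 → -$4,035.88
  Oct: +$1,008.97 → -$3,026.91
  Nov: +$1,008.97 → -$2,017.94
  Dec: +$1,008.97 → -$1,008.97
  Jan: +$1,008.97 → $0.00
Lowest trial balance = -$4,936.78 (Mar)
Initial deposit = cushion − low point = $1,008.97 − (-$4,936.78) = $5,945.75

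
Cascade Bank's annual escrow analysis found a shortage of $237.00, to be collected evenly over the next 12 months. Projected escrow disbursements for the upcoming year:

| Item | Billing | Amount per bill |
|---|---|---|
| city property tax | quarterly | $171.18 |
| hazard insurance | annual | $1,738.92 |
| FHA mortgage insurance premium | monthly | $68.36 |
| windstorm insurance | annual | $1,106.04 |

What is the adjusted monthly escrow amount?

$382.25

City property tax = $171.18 × 4 = $684.72 annually
Hazard insurance = $1,738.92 annually
FHA mortgage insurance premium = $68.36 × 12 = $820.32 annually
Windstorm insurance = $1,106.04 annually
Total annual escrow = $684.72 + $1,738.92 + $820.32 + $1,106.04 = $4,350.00
Monthly = $4,350.00 / 12 = $362.50
Shortage per month = $237.00 ÷ 12 = $19.75
New monthly escrow = $362.50 + $19.75 = $382.25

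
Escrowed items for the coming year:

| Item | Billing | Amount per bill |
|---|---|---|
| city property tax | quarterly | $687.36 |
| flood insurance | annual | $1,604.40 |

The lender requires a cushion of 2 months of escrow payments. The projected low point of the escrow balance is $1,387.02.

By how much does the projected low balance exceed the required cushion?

$661.38

City property tax = $687.36 × 4 = $2,749.44/yr
Flood insurance = $1,604.40/yr
Total annual escrow = $4,353.84
Base monthly escrow = $4,353.84 / 12 = $362.82
Required reserve = 2 × $362.82 = $725.64
Surplus = $1,387.02 − $725.64 = $661.38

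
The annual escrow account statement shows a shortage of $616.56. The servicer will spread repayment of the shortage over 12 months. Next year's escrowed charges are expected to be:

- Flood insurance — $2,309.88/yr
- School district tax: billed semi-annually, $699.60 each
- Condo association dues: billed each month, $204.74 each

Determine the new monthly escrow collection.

$565.21

Flood insurance — $2,309.88
School district tax — $699.60 × 2 = $1,399.20
Condo association dues — $204.74 × 12 = $2,456.88
Annual escrow total = $6,165.96
Monthly = $6,165.96 ÷ 12 = $513.83
Shortage spread = $616.56 / 12 = $51.38/mo
Adjusted monthly = $513.83 + $51.38 = $565.21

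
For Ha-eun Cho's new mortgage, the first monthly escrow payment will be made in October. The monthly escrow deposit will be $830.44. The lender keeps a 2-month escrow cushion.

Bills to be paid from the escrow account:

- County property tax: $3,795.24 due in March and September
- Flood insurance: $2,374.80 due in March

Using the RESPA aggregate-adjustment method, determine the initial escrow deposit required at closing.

$2,848.28

Cushion = 2 × $830.44 = $1,660.88
Trial balance (start $0, +$830.44 each month, − disbursements):
  Oct: +$830.44 → $830.44
  Nov: +$830.44 → $1,660.88
  Dec: +$830.44 → $2,491.32
  Jan: +$830.44 → $3,321.76
  Feb: +$830.44 → $4,152.20
  Mar: +$830.44 − $6,170.04 → -$1,187.40
  Apr: +$830.44 → -$356.96
  May: +$830.44 → $473.48
  Jun: +$830.44 → $1,303.92
  Jul: +$830.44 → $2,134.36
  Aug: +$830.44 → $2,964.80
  Sep: +$830.44 − $3,795.24 → $0.00
Lowest trial balance = -$1,187.40 (Mar)
Initial deposit = cushion − low point = $1,660.88 − (-$1,187.40) = $2,848.28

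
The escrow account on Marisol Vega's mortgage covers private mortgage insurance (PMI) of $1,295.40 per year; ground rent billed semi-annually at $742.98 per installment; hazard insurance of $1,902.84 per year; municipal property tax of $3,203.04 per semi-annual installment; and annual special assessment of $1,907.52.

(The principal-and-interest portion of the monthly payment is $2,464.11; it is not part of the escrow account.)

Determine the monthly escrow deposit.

$1,083.15

Private mortgage insurance (PMI) = $1,295.40/yr
Ground rent = $742.98 × 2 = $1,485.96/yr
Hazard insurance = $1,902.84/yr
Municipal property tax = $3,203.04 × 2 = $6,406.08/yr
Special assessment = $1,907.52/yr
Total per year = $1,295.40 + $1,485.96 + $1,902.84 + $6,406.08 + $1,907.52 = $12,997.80
Monthly = $12,997.80 ÷ 12 = $1,083.15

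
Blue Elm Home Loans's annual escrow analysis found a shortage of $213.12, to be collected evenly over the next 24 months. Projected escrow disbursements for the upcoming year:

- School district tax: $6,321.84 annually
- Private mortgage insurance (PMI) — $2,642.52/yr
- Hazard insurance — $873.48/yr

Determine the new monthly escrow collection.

$828.70

School district tax = $6,321.84
Private mortgage insurance (PMI) = $2,642.52
Hazard insurance = $873.48
Total per year = $6,321.84 + $2,642.52 + $873.48 = $9,837.84
Monthly escrow = $9,837.84 ÷ 12 = $819.82
Monthly shortage recovery: $213.12 ÷ 24 = $8.88
Adjusted monthly = $819.82 + $8.88 = $828.70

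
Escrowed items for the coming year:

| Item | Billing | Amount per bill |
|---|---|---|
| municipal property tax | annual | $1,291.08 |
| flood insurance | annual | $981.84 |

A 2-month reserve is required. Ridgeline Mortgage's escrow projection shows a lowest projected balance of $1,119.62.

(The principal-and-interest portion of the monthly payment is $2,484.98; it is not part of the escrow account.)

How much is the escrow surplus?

$740.80

Municipal property tax = $1,291.08 per year
Flood insurance = $981.84 per year
Total annual escrow = $1,291.08 + $981.84 = $2,272.92
Per month = $2,272.92 / 12 = $189.41
Required cushion = 2 × $189.41 = $378.82
Excess over cushion: $1,119.62 − $378.82 = $740.80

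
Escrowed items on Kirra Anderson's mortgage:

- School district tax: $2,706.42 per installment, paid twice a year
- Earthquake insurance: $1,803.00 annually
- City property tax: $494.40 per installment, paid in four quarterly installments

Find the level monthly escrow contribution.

$766.12

School district tax — $2,706.42 × 2 = $5,412.84 annually
Earthquake insurance — $1,803.00 annually
City property tax — $494.40 × 4 = $1,977.60 annually
Total annual escrow = $5,412.84 + $1,803.00 + $1,977.60 = $9,193.44
Monthly escrow = $9,193.44 / 12 = $766.12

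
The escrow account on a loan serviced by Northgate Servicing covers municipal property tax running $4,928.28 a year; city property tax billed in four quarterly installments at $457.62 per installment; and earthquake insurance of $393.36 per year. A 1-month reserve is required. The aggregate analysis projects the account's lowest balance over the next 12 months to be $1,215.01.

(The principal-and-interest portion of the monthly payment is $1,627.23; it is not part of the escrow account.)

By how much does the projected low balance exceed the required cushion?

Municipal property tax = $4,928.28 per year
City property tax = $457.62 × 4 = $1,830.48 per year
Earthquake insurance = $393.36 per year
Total annual escrow = $7,152.12
Per month = $7,152.12 ÷ 12 = $596.01
Required cushion = 1 × $596.01 = $596.01
Excess over cushion: $1,215.01 − $596.01 = $619.00

$619.00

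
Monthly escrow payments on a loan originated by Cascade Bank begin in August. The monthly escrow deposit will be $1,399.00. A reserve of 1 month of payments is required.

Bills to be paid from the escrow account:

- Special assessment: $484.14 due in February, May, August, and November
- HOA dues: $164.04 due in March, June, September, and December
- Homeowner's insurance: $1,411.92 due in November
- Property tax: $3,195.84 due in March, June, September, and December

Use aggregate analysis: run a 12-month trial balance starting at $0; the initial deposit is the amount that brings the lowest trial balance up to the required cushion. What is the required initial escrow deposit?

$3,503.96

Cushion = 1 × $1,399.00 = $1,399.00
Trial balance (start $0, +$1,399.00 each month, − disbursements):
  Aug: +$1,399.00 − $484.14 → $914.86
  Sep: +$1,399.00 − $3,359.88 → -$1,046.02
  Oct: +$1,399.00 → $352.98
  Nov: +$1,399.00 − $1,896.06 → -$144.08
  Dec: +$1,399.00 − $3,359.88 → -$2,104.96
  Jan: +$1,399.00 → -$705.96
  Feb: +$1,399.00 − $484.14 → $208.90
  Mar: +$1,399.00 − $3,359.88 → -$1,751.98
  Apr: +$1,399.00 → -$352.98
  May: +$1,399.00 − $484.14 → $561.88
  Jun: +$1,399.00 − $3,359.88 → -$1,399.00
  Jul: +$1,399.00 → $0.00
Lowest trial balance = -$2,104.96 (Dec)
Initial deposit = cushion − low point = $1,399.00 − (-$2,104.96) = $3,503.96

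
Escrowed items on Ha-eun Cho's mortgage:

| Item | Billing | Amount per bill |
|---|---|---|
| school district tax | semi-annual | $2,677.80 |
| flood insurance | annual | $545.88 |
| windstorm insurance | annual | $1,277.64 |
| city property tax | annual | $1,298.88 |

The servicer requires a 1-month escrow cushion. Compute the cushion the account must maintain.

$706.50

School district tax: $2,677.80 × 2 = $5,355.60 annually
Flood insurance: $545.88 annually
Windstorm insurance: $1,277.64 annually
City property tax: $1,298.88 annually
Total per year = $5,355.60 + $545.88 + $1,277.64 + $1,298.88 = $8,478.00
Per month = $8,478.00 ÷ 12 = $706.50
Required cushion = 1 × $706.50 = $706.50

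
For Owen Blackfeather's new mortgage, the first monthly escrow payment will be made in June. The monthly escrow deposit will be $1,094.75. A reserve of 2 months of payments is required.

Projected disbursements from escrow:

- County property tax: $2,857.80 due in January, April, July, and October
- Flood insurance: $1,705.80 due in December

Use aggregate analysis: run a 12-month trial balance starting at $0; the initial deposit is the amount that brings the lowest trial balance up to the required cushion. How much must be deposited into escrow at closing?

Cushion = 2 × $1,094.75 = $2,189.50
Trial balance (start $0, +$1,094.75 each month, − disbursements):
  Jun: +$1,094.75 → $1,094.75
  Jul: +$1,094.75 − $2,857.80 → -$668.30
  Aug: +$1,094.75 → $426.45
  Sep: +$1,094.75 → $1,521.20
  Oct: +$1,094.75 − $2,857.80 → -$241.85
  Nov: +$1,094.75 → $852.90
  Dec: +$1,094.75 − $1,705.80 → $241.85
  Jan: +$1,094.75 − $2,857.80 → -$1,521.20
  Feb: +$1,094.75 → -$426.45
  Mar: +$1,094.75 → $668.30
  Apr: +$1,094.75 − $2,857.80 → -$1,094.75
  May: +$1,094.75 → $0.00
Lowest trial balance = -$1,521.20 (Jan)
Initial deposit = cushion − low point = $2,189.50 − (-$1,521.20) = $3,710.70

$3,710.70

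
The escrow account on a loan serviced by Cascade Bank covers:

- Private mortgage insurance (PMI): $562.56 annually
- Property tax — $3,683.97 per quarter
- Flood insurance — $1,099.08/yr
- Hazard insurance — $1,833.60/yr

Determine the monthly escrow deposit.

Private mortgage insurance (PMI): $562.56
Property tax: $3,683.97 × 4 = $14,735.88
Flood insurance: $1,099.08
Hazard insurance: $1,833.60
Combined annual = $562.56 + $14,735.88 + $1,099.08 + $1,833.60 = $18,231.12
Monthly = $18,231.12 ÷ 12 = $1,519.26

$1,519.26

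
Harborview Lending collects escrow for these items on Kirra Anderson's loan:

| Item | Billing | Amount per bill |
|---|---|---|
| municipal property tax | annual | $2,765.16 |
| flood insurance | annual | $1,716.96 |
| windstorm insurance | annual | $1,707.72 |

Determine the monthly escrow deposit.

Municipal property tax — $2,765.16 annually
Flood insurance — $1,716.96 annually
Windstorm insurance — $1,707.72 annually
Total annual escrow = $2,765.16 + $1,716.96 + $1,707.72 = $6,189.84
Base monthly escrow = $6,189.84 / 12 = $515.82

$515.82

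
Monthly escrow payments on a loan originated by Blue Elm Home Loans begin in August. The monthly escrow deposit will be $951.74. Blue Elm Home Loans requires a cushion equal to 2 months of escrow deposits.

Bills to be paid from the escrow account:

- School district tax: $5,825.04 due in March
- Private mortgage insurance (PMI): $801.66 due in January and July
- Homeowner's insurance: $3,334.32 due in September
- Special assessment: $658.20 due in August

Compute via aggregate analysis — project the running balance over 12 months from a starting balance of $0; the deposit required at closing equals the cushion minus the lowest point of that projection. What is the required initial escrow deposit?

$4,908.78

Cushion = 2 × $951.74 = $1,903.48
Trial balance (start $0, +$951.74 each month, − disbursements):
  Aug: +$951.74 − $658.20 → $293.54
  Sep: +$951.74 − $3,334.32 → -$2,089.04
  Oct: +$951.74 → -$1,137.30
  Nov: +$951.74 → -$185.56
  Dec: +$951.74 → $766.18
  Jan: +$951.74 − $801.66 → $916.26
  Feb: +$951.74 → $1,868.00
  Mar: +$951.74 − $5,825.04 → -$3,005.30
  Apr: +$951.74 → -$2,053.56
  May: +$951.74 → -$1,101.82
  Jun: +$951.74 → -$150.08
  Jul: +$951.74 − $801.66 → $0.00
Lowest trial balance = -$3,005.30 (Mar)
Initial deposit = cushion − low point = $1,903.48 − (-$3,005.30) = $4,908.78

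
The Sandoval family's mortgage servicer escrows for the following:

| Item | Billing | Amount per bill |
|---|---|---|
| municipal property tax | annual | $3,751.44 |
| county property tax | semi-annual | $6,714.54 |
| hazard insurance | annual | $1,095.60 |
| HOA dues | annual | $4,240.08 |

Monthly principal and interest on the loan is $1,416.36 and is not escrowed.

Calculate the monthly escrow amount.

$1,876.35

Municipal property tax — $3,751.44 annually
County property tax — $6,714.54 × 2 = $13,429.08 annually
Hazard insurance — $1,095.60 annually
HOA dues — $4,240.08 annually
Combined annual = $3,751.44 + $13,429.08 + $1,095.60 + $4,240.08 = $22,516.20
Base monthly escrow = $22,516.20 ÷ 12 = $1,876.35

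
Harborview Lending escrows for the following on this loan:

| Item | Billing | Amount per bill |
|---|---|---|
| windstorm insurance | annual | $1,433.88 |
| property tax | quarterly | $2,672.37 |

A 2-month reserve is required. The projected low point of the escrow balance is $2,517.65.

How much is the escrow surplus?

$497.09

Windstorm insurance: $1,433.88 annually
Property tax: $2,672.37 × 4 = $10,689.48 annually
Combined annual = $12,123.36
Per month = $12,123.36 / 12 = $1,010.28
Required cushion = 2 × $1,010.28 = $2,020.56
Excess over cushion: $2,517.65 − $2,020.56 = $497.09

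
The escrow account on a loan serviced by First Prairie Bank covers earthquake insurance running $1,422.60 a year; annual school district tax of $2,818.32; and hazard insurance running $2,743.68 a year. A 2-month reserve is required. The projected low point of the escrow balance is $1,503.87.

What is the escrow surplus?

Earthquake insurance = $1,422.60
School district tax = $2,818.32
Hazard insurance = $2,743.68
Combined annual = $1,422.60 + $2,818.32 + $2,743.68 = $6,984.60
Monthly = $6,984.60 / 12 = $582.05
Required cushion = 2 × $582.05 = $1,164.10
Surplus = $1,503.87 − $1,164.10 = $339.77

$339.77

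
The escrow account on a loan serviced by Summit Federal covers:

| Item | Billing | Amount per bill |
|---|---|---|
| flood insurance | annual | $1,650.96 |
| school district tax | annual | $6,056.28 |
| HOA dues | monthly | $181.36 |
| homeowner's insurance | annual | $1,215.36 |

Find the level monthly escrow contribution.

Flood insurance = $1,650.96
School district tax = $6,056.28
HOA dues = $181.36 × 12 = $2,176.32
Homeowner's insurance = $1,215.36
Total annual escrow = $1,650.96 + $6,056.28 + $2,176.32 + $1,215.36 = $11,098.92
Base monthly escrow = $11,098.92 / 12 = $924.91

$924.91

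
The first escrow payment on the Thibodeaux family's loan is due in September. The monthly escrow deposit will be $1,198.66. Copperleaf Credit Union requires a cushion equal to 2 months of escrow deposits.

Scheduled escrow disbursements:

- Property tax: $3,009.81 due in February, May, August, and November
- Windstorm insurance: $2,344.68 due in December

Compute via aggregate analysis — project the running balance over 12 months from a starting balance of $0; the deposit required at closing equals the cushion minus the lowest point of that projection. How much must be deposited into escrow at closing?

$3,569.66

Cushion = 2 × $1,198.66 = $2,397.32
Trial balance (start $0, +$1,198.66 each month, − disbursements):
  Sep: +$1,198.66 → $1,198.66
  Oct: +$1,198.66 → $2,397.32
  Nov: +$1,198.66 − $3,009.81 → $586.17
  Dec: +$1,198.66 − $2,344.68 → -$559.85
  Jan: +$1,198.66 → $638.81
  Feb: +$1,198.66 − $3,009.81 → -$1,172.34
  Mar: +$1,198.66 → $26.32
  Apr: +$1,198.66 → $1,224.98
  May: +$1,198.66 − $3,009.81 → -$586.17
  Jun: +$1,198.66 → $612.49
  Jul: +$1,198.66 → $1,811.15
  Aug: +$1,198.66 − $3,009.81 → $0.00
Lowest trial balance = -$1,172.34 (Feb)
Initial deposit = cushion − low point = $2,397.32 − (-$1,172.34) = $3,569.66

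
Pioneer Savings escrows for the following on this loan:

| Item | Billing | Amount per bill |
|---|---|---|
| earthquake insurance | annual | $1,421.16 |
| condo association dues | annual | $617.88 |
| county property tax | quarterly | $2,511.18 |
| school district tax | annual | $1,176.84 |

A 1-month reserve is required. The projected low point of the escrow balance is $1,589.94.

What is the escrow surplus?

Earthquake insurance — $1,421.16/yr
Condo association dues — $617.88/yr
County property tax — $2,511.18 × 4 = $10,044.72/yr
School district tax — $1,176.84/yr
Total per year = $13,260.60
Monthly = $13,260.60 ÷ 12 = $1,105.05
Required reserve = 1 × $1,105.05 = $1,105.05
Excess over cushion: $1,589.94 − $1,105.05 = $484.89

$484.89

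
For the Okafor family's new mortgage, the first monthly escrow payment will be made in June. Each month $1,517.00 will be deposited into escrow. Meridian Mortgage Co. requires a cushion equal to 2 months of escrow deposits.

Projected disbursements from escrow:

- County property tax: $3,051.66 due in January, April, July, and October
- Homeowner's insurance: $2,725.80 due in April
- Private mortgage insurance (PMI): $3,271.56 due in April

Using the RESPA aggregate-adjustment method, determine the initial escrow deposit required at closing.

$4,551.00

Cushion = 2 × $1,517.00 = $3,034.00
Trial balance (start $0, +$1,517.00 each month, − disbursements):
  Jun: +$1,517.00 → $1,517.00
  Jul: +$1,517.00 − $3,051.66 → -$17.66
  Aug: +$1,517.00 → $1,499.34
  Sep: +$1,517.00 → $3,016.34
  Oct: +$1,517.00 − $3,051.66 → $1,481.68
  Nov: +$1,517.00 → $2,998.68
  Dec: +$1,517.00 → $4,515.68
  Jan: +$1,517.00 − $3,051.66 → $2,981.02
  Feb: +$1,517.00 → $4,498.02
  Mar: +$1,517.00 → $6,015.02
  Apr: +$1,517.00 − $9,049.02 → -$1,517.00
  May: +$1,517.00 → $0.00
Lowest trial balance = -$1,517.00 (Apr)
Initial deposit = cushion − low point = $3,034.00 − (-$1,517.00) = $4,551.00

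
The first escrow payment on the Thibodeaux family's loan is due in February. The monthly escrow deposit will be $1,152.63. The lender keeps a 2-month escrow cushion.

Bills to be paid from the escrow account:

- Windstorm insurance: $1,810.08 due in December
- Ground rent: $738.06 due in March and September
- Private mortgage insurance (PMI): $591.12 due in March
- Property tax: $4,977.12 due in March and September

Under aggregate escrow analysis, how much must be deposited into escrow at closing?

$6,306.30

Cushion = 2 × $1,152.63 = $2,305.26
Trial balance (start $0, +$1,152.63 each month, − disbursements):
  Feb: +$1,152.63 → $1,152.63
  Mar: +$1,152.63 − $6,306.30 → -$4,001.04
  Apr: +$1,152.63 → -$2,848.41
  May: +$1,152.63 → -$1,695.78
  Jun: +$1,152.63 → -$543.15
  Jul: +$1,152.63 → $609.48
  Aug: +$1,152.63 → $1,762.11
  Sep: +$1,152.63 − $5,715.18 → -$2,800.44
  Oct: +$1,152.63 → -$1,647.81
  Nov: +$1,152.63 → -$495.18
  Dec: +$1,152.63 − $1,810.08 → -$1,152.63
  Jan: +$1,152.63 → $0.00
Lowest trial balance = -$4,001.04 (Mar)
Initial deposit = cushion − low point = $2,305.26 − (-$4,001.04) = $6,306.30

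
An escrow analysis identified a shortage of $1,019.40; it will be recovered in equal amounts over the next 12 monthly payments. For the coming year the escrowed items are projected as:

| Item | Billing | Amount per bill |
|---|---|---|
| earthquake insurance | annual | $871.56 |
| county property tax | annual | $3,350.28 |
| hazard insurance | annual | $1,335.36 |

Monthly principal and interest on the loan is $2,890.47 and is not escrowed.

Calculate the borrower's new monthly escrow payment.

Earthquake insurance: $871.56
County property tax: $3,350.28
Hazard insurance: $1,335.36
Total annual escrow = $5,557.20
Base monthly escrow = $5,557.20 / 12 = $463.10
Monthly shortage recovery: $1,019.40 / 12 = $84.95
Adjusted monthly = $463.10 + $84.95 = $548.05

$548.05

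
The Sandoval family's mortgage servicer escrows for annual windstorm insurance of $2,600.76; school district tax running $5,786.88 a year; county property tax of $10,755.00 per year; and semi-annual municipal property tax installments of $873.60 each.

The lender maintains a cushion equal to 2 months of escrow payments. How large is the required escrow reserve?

Windstorm insurance = $2,600.76 annually
School district tax = $5,786.88 annually
County property tax = $10,755.00 annually
Municipal property tax = $873.60 × 2 = $1,747.20 annually
Yearly total = $2,600.76 + $5,786.88 + $10,755.00 + $1,747.20 = $20,889.84
Monthly escrow = $20,889.84 / 12 = $1,740.82
Reserve = 2 × $1,740.82 = $3,481.64

$3,481.64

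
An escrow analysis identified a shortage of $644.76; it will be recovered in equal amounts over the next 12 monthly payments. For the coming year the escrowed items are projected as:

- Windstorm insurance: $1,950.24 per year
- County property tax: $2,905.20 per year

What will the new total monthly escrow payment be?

Windstorm insurance — $1,950.24 per year
County property tax — $2,905.20 per year
Total annual escrow = $1,950.24 + $2,905.20 = $4,855.44
Monthly escrow = $4,855.44 ÷ 12 = $404.62
Monthly shortage recovery: $644.76 / 12 = $53.73
New monthly escrow = $404.62 + $53.73 = $458.35

$458.35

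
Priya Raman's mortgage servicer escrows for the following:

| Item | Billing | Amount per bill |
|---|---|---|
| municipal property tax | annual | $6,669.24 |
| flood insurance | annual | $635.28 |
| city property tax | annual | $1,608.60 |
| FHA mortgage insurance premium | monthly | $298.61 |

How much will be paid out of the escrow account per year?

Municipal property tax: $6,669.24
Flood insurance: $635.28
City property tax: $1,608.60
FHA mortgage insurance premium: $298.61 × 12 = $3,583.32
Annual escrow total = $6,669.24 + $635.28 + $1,608.60 + $3,583.32 = $12,496.44

$12,496.44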